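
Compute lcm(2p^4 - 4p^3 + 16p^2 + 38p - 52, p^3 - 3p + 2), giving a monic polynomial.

Repeated division with remainder:
  2p^4 - 4p^3 + 16p^2 + 38p - 52 = (2p - 4)(p^3 - 3p + 2) + (22p^2 + 22p - 44)
  p^3 - 3p + 2 = ((1/22)p - 1/22)(22p^2 + 22p - 44) + (0)
Last nonzero remainder: 22p^2 + 22p - 44. Dividing through by 22 gives the monic gcd p^2 + p - 2.
Then lcm(f, g) = f·g / gcd(f, g); expanding and making the result monic gives the answer.

p^5 - 3p^4 + 10p^3 + 11p^2 - 45p + 26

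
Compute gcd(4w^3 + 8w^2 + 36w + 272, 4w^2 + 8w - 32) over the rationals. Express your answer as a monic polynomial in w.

Apply the Euclidean algorithm:
  4w^3 + 8w^2 + 36w + 272 = (w)(4w^2 + 8w - 32) + (68w + 272)
  4w^2 + 8w - 32 = ((1/17)w - 2/17)(68w + 272) + (0)
Last nonzero remainder: 68w + 272. Dividing through by 68 gives the monic gcd w + 4.

w + 4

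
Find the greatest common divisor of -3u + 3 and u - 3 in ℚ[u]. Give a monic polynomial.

1

Repeated division with remainder:
  -3u + 3 = (-3)(u - 3) + (-6)
  u - 3 = (-(1/6)u + 1/2)(-6) + (0)
The last nonzero remainder is the constant -6, so the polynomials are coprime and gcd = 1.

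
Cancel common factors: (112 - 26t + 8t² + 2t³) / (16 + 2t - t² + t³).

By polynomial division,
  2t³ + 8t² - 26t + 112 = (2)(t³ - t² + 2t + 16) + (10t² - 30t + 80)
  t³ - t² + 2t + 16 = ((1/10)t + 1/5)(10t² - 30t + 80) + (0)
Last nonzero remainder: 10t² - 30t + 80. Dividing through by 10 gives the monic gcd t² - 3t + 8.
Cancel t² - 3t + 8 from numerator and denominator to get the reduced form.

(14 + 2t)/(2 + t)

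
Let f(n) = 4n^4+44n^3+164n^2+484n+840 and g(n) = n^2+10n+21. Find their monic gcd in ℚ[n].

n^2+10n+21

Apply the Euclidean algorithm:
  4n^4+44n^3+164n^2+484n+840 = (4n^2+4n+40)(n^2+10n+21) + (0)
The last nonzero remainder n^2+10n+21 is already monic.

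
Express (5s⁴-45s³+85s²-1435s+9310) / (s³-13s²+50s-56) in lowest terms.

Repeated division with remainder:
  5s⁴-45s³+85s²-1435s+9310 = (5s+20)(s³-13s²+50s-56) + (95s²-2155s+10430)
  s³-13s²+50s-56 = ((1/95)s+184/1805)(95s²-2155s+10430) + ((57720/361)s-404040/361)
  95s²-2155s+10430 = ((6859/11544)s-53789/5772)((57720/361)s-404040/361) + (0)
Last nonzero remainder: (57720/361)s-404040/361. Dividing through by 57720/361 gives the monic gcd s-7.
Cancel s-7 from numerator and denominator to get the reduced form.

(5s³-10s²+15s-1330)/(s²-6s+8)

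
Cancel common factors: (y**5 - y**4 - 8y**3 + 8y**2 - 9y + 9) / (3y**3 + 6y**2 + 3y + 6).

(y**3 - y**2 - 9y + 9)/(3y + 6)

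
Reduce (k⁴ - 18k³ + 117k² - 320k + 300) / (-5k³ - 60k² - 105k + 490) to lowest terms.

(-k³ + 16k² - 85k + 150)/(5k² + 70k + 245)

By polynomial division,
  k⁴ - 18k³ + 117k² - 320k + 300 = (-(1/5)k + 6)(-5k³ - 60k² - 105k + 490) + (456k² + 408k - 2640)
  -5k³ - 60k² - 105k + 490 = (-(5/456)k - 1055/8664)(456k² + 408k - 2640) + (-(30420/361)k + 60840/361)
  456k² + 408k - 2640 = (-(13718/2535)k - 7942/507)(-(30420/361)k + 60840/361) + (0)
Last nonzero remainder: -(30420/361)k + 60840/361. Dividing through by -30420/361 gives the monic gcd k - 2.
Cancel k - 2 from numerator and denominator to get the reduced form.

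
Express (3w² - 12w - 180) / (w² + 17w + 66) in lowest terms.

(3w - 30)/(w + 11)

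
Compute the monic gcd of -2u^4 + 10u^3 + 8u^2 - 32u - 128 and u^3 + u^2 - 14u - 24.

By polynomial division,
  -2u^4 + 10u^3 + 8u^2 - 32u - 128 = (-2u + 12)(u^3 + u^2 - 14u - 24) + (-32u^2 + 88u + 160)
  u^3 + u^2 - 14u - 24 = (-(1/32)u - 15/128)(-32u^2 + 88u + 160) + ((21/16)u - 21/4)
  -32u^2 + 88u + 160 = (-(512/21)u - 640/21)((21/16)u - 21/4) + (0)
Last nonzero remainder: (21/16)u - 21/4. Dividing through by 21/16 gives the monic gcd u - 4.

u - 4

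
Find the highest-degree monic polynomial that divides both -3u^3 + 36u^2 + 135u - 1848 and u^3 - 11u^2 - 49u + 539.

u^2 - 4u - 77

Repeated division with remainder:
  -3u^3 + 36u^2 + 135u - 1848 = (-3)(u^3 - 11u^2 - 49u + 539) + (3u^2 - 12u - 231)
  u^3 - 11u^2 - 49u + 539 = ((1/3)u - 7/3)(3u^2 - 12u - 231) + (0)
Last nonzero remainder: 3u^2 - 12u - 231. Dividing through by 3 gives the monic gcd u^2 - 4u - 77.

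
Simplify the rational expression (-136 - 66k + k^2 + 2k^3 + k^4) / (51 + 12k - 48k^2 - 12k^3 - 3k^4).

By polynomial division,
  k^4 + 2k^3 + k^2 - 66k - 136 = (-1/3)(-3k^4 - 12k^3 - 48k^2 + 12k + 51) + (-2k^3 - 15k^2 - 62k - 119)
  -3k^4 - 12k^3 - 48k^2 + 12k + 51 = ((3/2)k - 21/4)(-2k^3 - 15k^2 - 62k - 119) + (-(135/4)k^2 - 135k - 2295/4)
  -2k^3 - 15k^2 - 62k - 119 = ((8/135)k + 28/135)(-(135/4)k^2 - 135k - 2295/4) + (0)
Last nonzero remainder: -(135/4)k^2 - 135k - 2295/4. Dividing through by -135/4 gives the monic gcd k^2 + 4k + 17.
Cancel k^2 + 4k + 17 from numerator and denominator to get the reduced form.

(8 + 2k - k^2)/(-3 + 3k^2)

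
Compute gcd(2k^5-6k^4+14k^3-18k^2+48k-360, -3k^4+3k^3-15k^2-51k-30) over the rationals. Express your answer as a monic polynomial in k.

k^2-3k+10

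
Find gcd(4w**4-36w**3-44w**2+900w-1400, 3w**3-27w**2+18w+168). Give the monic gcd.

Repeated division with remainder:
  4w**4-36w**3-44w**2+900w-1400 = ((4/3)w)(3w**3-27w**2+18w+168) + (-68w**2+676w-1400)
  3w**3-27w**2+18w+168 = (-(3/68)w-12/289)(-68w**2+676w-1400) + (-(4536/289)w+31752/289)
  -68w**2+676w-1400 = ((4913/1134)w-7225/567)(-(4536/289)w+31752/289) + (0)
Last nonzero remainder: -(4536/289)w+31752/289. Dividing through by -4536/289 gives the monic gcd w-7.

w-7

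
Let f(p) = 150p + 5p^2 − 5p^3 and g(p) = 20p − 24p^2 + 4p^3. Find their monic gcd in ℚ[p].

Euclidean algorithm in ℚ[p]:
  −5p^3 + 5p^2 + 150p = (−5/4)(4p^3 − 24p^2 + 20p) + (−25p^2 + 175p)
  4p^3 − 24p^2 + 20p = (−(4/25)p − 4/25)(−25p^2 + 175p) + (48p)
  −25p^2 + 175p = (−(25/48)p + 175/48)(48p) + (0)
Last nonzero remainder: 48p. Dividing through by 48 gives the monic gcd p.

p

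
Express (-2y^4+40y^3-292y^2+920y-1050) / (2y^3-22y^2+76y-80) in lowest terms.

(-y^3+15y^2-71y+105)/(y^2-6y+8)

Euclidean algorithm in ℚ[y]:
  -2y^4+40y^3-292y^2+920y-1050 = (-y+9)(2y^3-22y^2+76y-80) + (-18y^2+156y-330)
  2y^3-22y^2+76y-80 = (-(1/9)y+7/27)(-18y^2+156y-330) + (-(10/9)y+50/9)
  -18y^2+156y-330 = ((81/5)y-297/5)(-(10/9)y+50/9) + (0)
Last nonzero remainder: -(10/9)y+50/9. Dividing through by -10/9 gives the monic gcd y-5.
Cancel y-5 from numerator and denominator to get the reduced form.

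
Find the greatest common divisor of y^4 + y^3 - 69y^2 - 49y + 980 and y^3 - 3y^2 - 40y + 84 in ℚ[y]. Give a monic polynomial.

y - 7

Euclidean algorithm in ℚ[y]:
  y^4 + y^3 - 69y^2 - 49y + 980 = (y + 4)(y^3 - 3y^2 - 40y + 84) + (-17y^2 + 27y + 644)
  y^3 - 3y^2 - 40y + 84 = (-(1/17)y + 24/289)(-17y^2 + 27y + 644) + (-(1260/289)y + 8820/289)
  -17y^2 + 27y + 644 = ((4913/1260)y + 6647/315)(-(1260/289)y + 8820/289) + (0)
Last nonzero remainder: -(1260/289)y + 8820/289. Dividing through by -1260/289 gives the monic gcd y - 7.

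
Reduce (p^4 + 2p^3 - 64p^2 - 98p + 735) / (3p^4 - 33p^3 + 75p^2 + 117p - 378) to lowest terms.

Apply the Euclidean algorithm:
  p^4 + 2p^3 - 64p^2 - 98p + 735 = (1/3)(3p^4 - 33p^3 + 75p^2 + 117p - 378) + (13p^3 - 89p^2 - 137p + 861)
  3p^4 - 33p^3 + 75p^2 + 117p - 378 = ((3/13)p - 162/169)(13p^3 - 89p^2 - 137p + 861) + ((3600/169)p^2 - (36000/169)p + 75600/169)
  13p^3 - 89p^2 - 137p + 861 = ((2197/3600)p + 6929/3600)((3600/169)p^2 - (36000/169)p + 75600/169) + (0)
Last nonzero remainder: (3600/169)p^2 - (36000/169)p + 75600/169. Dividing through by 3600/169 gives the monic gcd p^2 - 10p + 21.
Cancel p^2 - 10p + 21 from numerator and denominator to get the reduced form.

(p^2 + 12p + 35)/(3p^2 - 3p - 18)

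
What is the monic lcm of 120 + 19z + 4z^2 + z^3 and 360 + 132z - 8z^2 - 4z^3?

-2160 - 702z - 9z^2 - 11z^3 + z^4 + z^5

Euclidean algorithm in ℚ[z]:
  z^3 + 4z^2 + 19z + 120 = (-1/4)(-4z^3 - 8z^2 + 132z + 360) + (2z^2 + 52z + 210)
  -4z^3 - 8z^2 + 132z + 360 = (-2z + 48)(2z^2 + 52z + 210) + (-1944z - 9720)
  2z^2 + 52z + 210 = (-(1/972)z - 7/324)(-1944z - 9720) + (0)
Last nonzero remainder: -1944z - 9720. Dividing through by -1944 gives the monic gcd z + 5.
Then lcm(f, g) = f·g / gcd(f, g); expanding and making the result monic gives the answer.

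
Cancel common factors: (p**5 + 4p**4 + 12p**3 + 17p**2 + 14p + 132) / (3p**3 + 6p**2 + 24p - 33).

Euclidean algorithm in ℚ[p]:
  p**5 + 4p**4 + 12p**3 + 17p**2 + 14p + 132 = ((1/3)p**2 + (2/3)p)(3p**3 + 6p**2 + 24p - 33) + (12p**2 + 36p + 132)
  3p**3 + 6p**2 + 24p - 33 = ((1/4)p - 1/4)(12p**2 + 36p + 132) + (0)
Last nonzero remainder: 12p**2 + 36p + 132. Dividing through by 12 gives the monic gcd p**2 + 3p + 11.
Cancel p**2 + 3p + 11 from numerator and denominator to get the reduced form.

(p**3 + p**2 - 2p + 12)/(3p - 3)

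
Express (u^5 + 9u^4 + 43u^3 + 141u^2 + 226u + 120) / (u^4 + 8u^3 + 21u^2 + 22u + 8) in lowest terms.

(u^2 + 2u + 15)/(u + 1)

By polynomial division,
  u^5 + 9u^4 + 43u^3 + 141u^2 + 226u + 120 = (u + 1)(u^4 + 8u^3 + 21u^2 + 22u + 8) + (14u^3 + 98u^2 + 196u + 112)
  u^4 + 8u^3 + 21u^2 + 22u + 8 = ((1/14)u + 1/14)(14u^3 + 98u^2 + 196u + 112) + (0)
Last nonzero remainder: 14u^3 + 98u^2 + 196u + 112. Dividing through by 14 gives the monic gcd u^3 + 7u^2 + 14u + 8.
Cancel u^3 + 7u^2 + 14u + 8 from numerator and denominator to get the reduced form.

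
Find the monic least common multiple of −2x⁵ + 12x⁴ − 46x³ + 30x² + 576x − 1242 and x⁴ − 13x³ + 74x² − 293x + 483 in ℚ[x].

x⁶ − 13x⁵ + 65x⁴ − 176x³ − 183x² + 2637x − 4347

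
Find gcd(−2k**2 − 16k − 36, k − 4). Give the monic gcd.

1

Repeated division with remainder:
  −2k**2 − 16k − 36 = (−2k − 24)(k − 4) + (−132)
  k − 4 = (−(1/132)k + 1/33)(−132) + (0)
The last nonzero remainder is the constant −132, so the polynomials are coprime and gcd = 1.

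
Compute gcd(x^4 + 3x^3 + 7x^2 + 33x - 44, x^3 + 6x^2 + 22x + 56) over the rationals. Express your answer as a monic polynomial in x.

Euclidean algorithm in ℚ[x]:
  x^4 + 3x^3 + 7x^2 + 33x - 44 = (x - 3)(x^3 + 6x^2 + 22x + 56) + (3x^2 + 43x + 124)
  x^3 + 6x^2 + 22x + 56 = ((1/3)x - 25/9)(3x^2 + 43x + 124) + ((901/9)x + 3604/9)
  3x^2 + 43x + 124 = ((27/901)x + 279/901)((901/9)x + 3604/9) + (0)
Last nonzero remainder: (901/9)x + 3604/9. Dividing through by 901/9 gives the monic gcd x + 4.

x + 4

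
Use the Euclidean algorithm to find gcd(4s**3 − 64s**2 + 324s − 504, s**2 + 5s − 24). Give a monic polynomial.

Apply the Euclidean algorithm:
  4s**3 − 64s**2 + 324s − 504 = (4s − 84)(s**2 + 5s − 24) + (840s − 2520)
  s**2 + 5s − 24 = ((1/840)s + 1/105)(840s − 2520) + (0)
Last nonzero remainder: 840s − 2520. Dividing through by 840 gives the monic gcd s − 3.

s − 3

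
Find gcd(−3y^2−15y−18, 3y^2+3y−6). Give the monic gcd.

y+2

Apply the Euclidean algorithm:
  −3y^2−15y−18 = (−1)(3y^2+3y−6) + (−12y−24)
  3y^2+3y−6 = (−(1/4)y+1/4)(−12y−24) + (0)
Last nonzero remainder: −12y−24. Dividing through by −12 gives the monic gcd y+2.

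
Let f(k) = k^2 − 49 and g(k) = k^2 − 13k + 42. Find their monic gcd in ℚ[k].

Euclidean algorithm in ℚ[k]:
  k^2 − 49 = (k^2 − 13k + 42) + (13k − 91)
  k^2 − 13k + 42 = ((1/13)k − 6/13)(13k − 91) + (0)
Last nonzero remainder: 13k − 91. Dividing through by 13 gives the monic gcd k − 7.

k − 7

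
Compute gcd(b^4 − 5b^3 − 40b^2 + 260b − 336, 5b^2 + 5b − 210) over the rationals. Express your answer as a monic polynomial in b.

Euclidean algorithm in ℚ[b]:
  b^4 − 5b^3 − 40b^2 + 260b − 336 = ((1/5)b^2 − (6/5)b + 8/5)(5b^2 + 5b − 210) + (0)
Last nonzero remainder: 5b^2 + 5b − 210. Dividing through by 5 gives the monic gcd b^2 + b − 42.

b^2 + b − 42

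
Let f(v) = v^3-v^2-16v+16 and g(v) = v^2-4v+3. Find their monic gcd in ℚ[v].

v-1

By polynomial division,
  v^3-v^2-16v+16 = (v+3)(v^2-4v+3) + (-7v+7)
  v^2-4v+3 = (-(1/7)v+3/7)(-7v+7) + (0)
Last nonzero remainder: -7v+7. Dividing through by -7 gives the monic gcd v-1.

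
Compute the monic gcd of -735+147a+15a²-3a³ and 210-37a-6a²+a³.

Repeated division with remainder:
  -3a³+15a²+147a-735 = (-3)(a³-6a²-37a+210) + (-3a²+36a-105)
  a³-6a²-37a+210 = (-(1/3)a-2)(-3a²+36a-105) + (0)
Last nonzero remainder: -3a²+36a-105. Dividing through by -3 gives the monic gcd a²-12a+35.

35-12a+a²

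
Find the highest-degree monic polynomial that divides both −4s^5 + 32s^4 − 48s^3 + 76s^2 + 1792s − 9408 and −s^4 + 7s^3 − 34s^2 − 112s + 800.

Apply the Euclidean algorithm:
  −4s^5 + 32s^4 − 48s^3 + 76s^2 + 1792s − 9408 = (4s − 4)(−s^4 + 7s^3 − 34s^2 − 112s + 800) + (116s^3 + 388s^2 − 1856s − 6208)
  −s^4 + 7s^3 − 34s^2 − 112s + 800 = (−(1/116)s + 75/841)(116s^3 + 388s^2 − 1856s − 6208) + (−(71150/841)s^2 + 1138400/841)
  116s^3 + 388s^2 − 1856s − 6208 = (−(48778/35575)s − 163154/35575)(−(71150/841)s^2 + 1138400/841) + (0)
Last nonzero remainder: −(71150/841)s^2 + 1138400/841. Dividing through by −71150/841 gives the monic gcd s^2 − 16.

s^2 − 16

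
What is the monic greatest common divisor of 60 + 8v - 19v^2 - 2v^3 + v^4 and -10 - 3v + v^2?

Apply the Euclidean algorithm:
  v^4 - 2v^3 - 19v^2 + 8v + 60 = (v^2 + v - 6)(v^2 - 3v - 10) + (0)
The last nonzero remainder v^2 - 3v - 10 is already monic.

-10 - 3v + v^2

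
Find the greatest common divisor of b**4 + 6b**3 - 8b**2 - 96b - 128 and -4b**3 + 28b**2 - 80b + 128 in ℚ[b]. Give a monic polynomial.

Euclidean algorithm in ℚ[b]:
  b**4 + 6b**3 - 8b**2 - 96b - 128 = (-(1/4)b - 13/4)(-4b**3 + 28b**2 - 80b + 128) + (63b**2 - 324b + 288)
  -4b**3 + 28b**2 - 80b + 128 = (-(4/63)b + 52/441)(63b**2 - 324b + 288) + (-(1152/49)b + 4608/49)
  63b**2 - 324b + 288 = (-(343/128)b + 49/16)(-(1152/49)b + 4608/49) + (0)
Last nonzero remainder: -(1152/49)b + 4608/49. Dividing through by -1152/49 gives the monic gcd b - 4.

b - 4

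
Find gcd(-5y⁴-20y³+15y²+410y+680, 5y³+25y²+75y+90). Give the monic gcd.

Repeated division with remainder:
  -5y⁴-20y³+15y²+410y+680 = (-y+1)(5y³+25y²+75y+90) + (65y²+425y+590)
  5y³+25y²+75y+90 = ((1/13)y-20/169)(65y²+425y+590) + ((13505/169)y+27010/169)
  65y²+425y+590 = ((2197/2701)y+9971/2701)((13505/169)y+27010/169) + (0)
Last nonzero remainder: (13505/169)y+27010/169. Dividing through by 13505/169 gives the monic gcd y+2.

y+2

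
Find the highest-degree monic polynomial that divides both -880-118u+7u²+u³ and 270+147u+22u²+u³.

10+u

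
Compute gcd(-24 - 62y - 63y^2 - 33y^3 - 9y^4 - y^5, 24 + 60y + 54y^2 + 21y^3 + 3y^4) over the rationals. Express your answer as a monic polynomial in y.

Euclidean algorithm in ℚ[y]:
  -y^5 - 9y^4 - 33y^3 - 63y^2 - 62y - 24 = (-(1/3)y - 2/3)(3y^4 + 21y^3 + 54y^2 + 60y + 24) + (-y^3 - 7y^2 - 14y - 8)
  3y^4 + 21y^3 + 54y^2 + 60y + 24 = (-3y)(-y^3 - 7y^2 - 14y - 8) + (12y^2 + 36y + 24)
  -y^3 - 7y^2 - 14y - 8 = (-(1/12)y - 1/3)(12y^2 + 36y + 24) + (0)
Last nonzero remainder: 12y^2 + 36y + 24. Dividing through by 12 gives the monic gcd y^2 + 3y + 2.

2 + 3y + y^2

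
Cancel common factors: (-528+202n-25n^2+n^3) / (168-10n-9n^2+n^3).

By polynomial division,
  n^3-25n^2+202n-528 = (n^3-9n^2-10n+168) + (-16n^2+212n-696)
  n^3-9n^2-10n+168 = (-(1/16)n-17/64)(-16n^2+212n-696) + ((45/16)n-135/8)
  -16n^2+212n-696 = (-(256/45)n+1856/45)((45/16)n-135/8) + (0)
Last nonzero remainder: (45/16)n-135/8. Dividing through by 45/16 gives the monic gcd n-6.
Cancel n-6 from numerator and denominator to get the reduced form.

(88-19n+n^2)/(-28-3n+n^2)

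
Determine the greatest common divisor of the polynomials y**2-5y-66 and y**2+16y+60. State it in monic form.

y+6

By polynomial division,
  y**2-5y-66 = (y**2+16y+60) + (-21y-126)
  y**2+16y+60 = (-(1/21)y-10/21)(-21y-126) + (0)
Last nonzero remainder: -21y-126. Dividing through by -21 gives the monic gcd y+6.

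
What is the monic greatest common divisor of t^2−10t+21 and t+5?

Euclidean algorithm in ℚ[t]:
  t^2−10t+21 = (t−15)(t+5) + (96)
  t+5 = ((1/96)t+5/96)(96) + (0)
The last nonzero remainder is the constant 96, so the polynomials are coprime and gcd = 1.

1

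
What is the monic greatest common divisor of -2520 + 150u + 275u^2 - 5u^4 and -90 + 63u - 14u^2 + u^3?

-3 + u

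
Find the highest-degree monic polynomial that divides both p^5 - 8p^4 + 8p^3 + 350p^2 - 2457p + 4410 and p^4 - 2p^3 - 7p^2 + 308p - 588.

p^3 - 7p + 294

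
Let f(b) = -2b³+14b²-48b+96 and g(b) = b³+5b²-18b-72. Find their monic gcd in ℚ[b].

Euclidean algorithm in ℚ[b]:
  -2b³+14b²-48b+96 = (-2)(b³+5b²-18b-72) + (24b²-84b-48)
  b³+5b²-18b-72 = ((1/24)b+17/48)(24b²-84b-48) + ((55/4)b-55)
  24b²-84b-48 = ((96/55)b+48/55)((55/4)b-55) + (0)
Last nonzero remainder: (55/4)b-55. Dividing through by 55/4 gives the monic gcd b-4.

b-4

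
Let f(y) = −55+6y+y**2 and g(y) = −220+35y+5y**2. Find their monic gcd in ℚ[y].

Apply the Euclidean algorithm:
  y**2+6y−55 = (1/5)(5y**2+35y−220) + (−y−11)
  5y**2+35y−220 = (−5y+20)(−y−11) + (0)
Last nonzero remainder: −y−11. Dividing through by −1 gives the monic gcd y+11.

11+y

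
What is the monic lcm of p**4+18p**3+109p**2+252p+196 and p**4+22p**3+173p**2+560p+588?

Apply the Euclidean algorithm:
  p**4+18p**3+109p**2+252p+196 = (p**4+22p**3+173p**2+560p+588) + (-4p**3-64p**2-308p-392)
  p**4+22p**3+173p**2+560p+588 = (-(1/4)p-3/2)(-4p**3-64p**2-308p-392) + (0)
Last nonzero remainder: -4p**3-64p**2-308p-392. Dividing through by -4 gives the monic gcd p**3+16p**2+77p+98.
Then lcm(f, g) = f·g / gcd(f, g); expanding and making the result monic gives the answer.

p**5+24p**4+217p**3+906p**2+1708p+1176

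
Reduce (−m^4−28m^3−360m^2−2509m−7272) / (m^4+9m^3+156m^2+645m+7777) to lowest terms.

By polynomial division,
  −m^4−28m^3−360m^2−2509m−7272 = (−1)(m^4+9m^3+156m^2+645m+7777) + (−19m^3−204m^2−1864m+505)
  m^4+9m^3+156m^2+645m+7777 = (−(1/19)m+33/361)(−19m^3−204m^2−1864m+505) + ((27632/361)m^2+(303952/361)m+2790832/361)
  −19m^3−204m^2−1864m+505 = (−(6859/27632)m+1805/27632)((27632/361)m^2+(303952/361)m+2790832/361) + (0)
Last nonzero remainder: (27632/361)m^2+(303952/361)m+2790832/361. Dividing through by 27632/361 gives the monic gcd m^2+11m+101.
Cancel m^2+11m+101 from numerator and denominator to get the reduced form.

(−m^2−17m−72)/(m^2−2m+77)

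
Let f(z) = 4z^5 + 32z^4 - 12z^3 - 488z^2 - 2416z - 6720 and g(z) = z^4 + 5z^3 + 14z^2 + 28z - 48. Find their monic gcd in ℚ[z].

Euclidean algorithm in ℚ[z]:
  4z^5 + 32z^4 - 12z^3 - 488z^2 - 2416z - 6720 = (4z + 12)(z^4 + 5z^3 + 14z^2 + 28z - 48) + (-128z^3 - 768z^2 - 2560z - 6144)
  z^4 + 5z^3 + 14z^2 + 28z - 48 = (-(1/128)z + 1/128)(-128z^3 - 768z^2 - 2560z - 6144) + (0)
Last nonzero remainder: -128z^3 - 768z^2 - 2560z - 6144. Dividing through by -128 gives the monic gcd z^3 + 6z^2 + 20z + 48.

z^3 + 6z^2 + 20z + 48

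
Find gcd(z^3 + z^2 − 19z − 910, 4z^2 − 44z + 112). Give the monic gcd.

1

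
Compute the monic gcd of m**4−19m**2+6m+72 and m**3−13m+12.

By polynomial division,
  m**4−19m**2+6m+72 = (m)(m**3−13m+12) + (−6m**2−6m+72)
  m**3−13m+12 = (−(1/6)m+1/6)(−6m**2−6m+72) + (0)
Last nonzero remainder: −6m**2−6m+72. Dividing through by −6 gives the monic gcd m**2+m−12.

m**2+m−12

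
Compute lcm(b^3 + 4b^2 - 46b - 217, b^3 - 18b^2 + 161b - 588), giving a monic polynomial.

b^5 - 7b^4 - 6b^3 + 625b^2 - 1477b - 18228

Euclidean algorithm in ℚ[b]:
  b^3 + 4b^2 - 46b - 217 = (b^3 - 18b^2 + 161b - 588) + (22b^2 - 207b + 371)
  b^3 - 18b^2 + 161b - 588 = ((1/22)b - 189/484)(22b^2 - 207b + 371) + ((30639/484)b - 214473/484)
  22b^2 - 207b + 371 = ((10648/30639)b - 25652/30639)((30639/484)b - 214473/484) + (0)
Last nonzero remainder: (30639/484)b - 214473/484. Dividing through by 30639/484 gives the monic gcd b - 7.
Then lcm(f, g) = f·g / gcd(f, g); expanding and making the result monic gives the answer.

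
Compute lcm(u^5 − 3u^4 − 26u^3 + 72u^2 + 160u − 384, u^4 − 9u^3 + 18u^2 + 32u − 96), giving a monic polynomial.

Repeated division with remainder:
  u^5 − 3u^4 − 26u^3 + 72u^2 + 160u − 384 = (u + 6)(u^4 − 9u^3 + 18u^2 + 32u − 96) + (10u^3 − 68u^2 + 64u + 192)
  u^4 − 9u^3 + 18u^2 + 32u − 96 = ((1/10)u − 11/50)(10u^3 − 68u^2 + 64u + 192) + (−(84/25)u^2 + (672/25)u − 1344/25)
  10u^3 − 68u^2 + 64u + 192 = (−(125/42)u − 25/7)(−(84/25)u^2 + (672/25)u − 1344/25) + (0)
Last nonzero remainder: −(84/25)u^2 + (672/25)u − 1344/25. Dividing through by −84/25 gives the monic gcd u^2 − 8u + 16.
Then lcm(f, g) = f·g / gcd(f, g); expanding and making the result monic gives the answer.

u^7 − 4u^6 − 29u^5 + 116u^4 + 244u^3 − 976u^2 − 576u + 2304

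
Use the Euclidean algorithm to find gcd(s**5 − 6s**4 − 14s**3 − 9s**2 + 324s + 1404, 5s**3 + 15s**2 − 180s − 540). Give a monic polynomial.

By polynomial division,
  s**5 − 6s**4 − 14s**3 − 9s**2 + 324s + 1404 = ((1/5)s**2 − (9/5)s + 49/5)(5s**3 + 15s**2 − 180s − 540) + (−372s**2 + 1116s + 6696)
  5s**3 + 15s**2 − 180s − 540 = (−(5/372)s − 5/62)(−372s**2 + 1116s + 6696) + (0)
Last nonzero remainder: −372s**2 + 1116s + 6696. Dividing through by −372 gives the monic gcd s**2 − 3s − 18.

s**2 − 3s − 18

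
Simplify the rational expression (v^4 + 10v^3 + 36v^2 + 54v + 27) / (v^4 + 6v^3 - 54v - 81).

(v + 1)/(v - 3)

Euclidean algorithm in ℚ[v]:
  v^4 + 10v^3 + 36v^2 + 54v + 27 = (v^4 + 6v^3 - 54v - 81) + (4v^3 + 36v^2 + 108v + 108)
  v^4 + 6v^3 - 54v - 81 = ((1/4)v - 3/4)(4v^3 + 36v^2 + 108v + 108) + (0)
Last nonzero remainder: 4v^3 + 36v^2 + 108v + 108. Dividing through by 4 gives the monic gcd v^3 + 9v^2 + 27v + 27.
Cancel v^3 + 9v^2 + 27v + 27 from numerator and denominator to get the reduced form.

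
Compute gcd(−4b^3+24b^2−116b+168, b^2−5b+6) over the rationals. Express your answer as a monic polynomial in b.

b−2

Repeated division with remainder:
  −4b^3+24b^2−116b+168 = (−4b+4)(b^2−5b+6) + (−72b+144)
  b^2−5b+6 = (−(1/72)b+1/24)(−72b+144) + (0)
Last nonzero remainder: −72b+144. Dividing through by −72 gives the monic gcd b−2.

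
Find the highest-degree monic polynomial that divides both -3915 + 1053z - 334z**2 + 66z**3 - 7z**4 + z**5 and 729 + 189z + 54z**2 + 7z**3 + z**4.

Apply the Euclidean algorithm:
  z**5 - 7z**4 + 66z**3 - 334z**2 + 1053z - 3915 = (z - 14)(z**4 + 7z**3 + 54z**2 + 189z + 729) + (110z**3 + 233z**2 + 2970z + 6291)
  z**4 + 7z**3 + 54z**2 + 189z + 729 = ((1/110)z + 537/12100)(110z**3 + 233z**2 + 2970z + 6291) + ((201579/12100)z**2 + 5442633/12100)
  110z**3 + 233z**2 + 2970z + 6291 = ((1331000/201579)z + 2819300/201579)((201579/12100)z**2 + 5442633/12100) + (0)
Last nonzero remainder: (201579/12100)z**2 + 5442633/12100. Dividing through by 201579/12100 gives the monic gcd z**2 + 27.

27 + z**2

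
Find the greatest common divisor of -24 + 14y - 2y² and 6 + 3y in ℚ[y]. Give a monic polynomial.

Euclidean algorithm in ℚ[y]:
  -2y² + 14y - 24 = (-(2/3)y + 6)(3y + 6) + (-60)
  3y + 6 = (-(1/20)y - 1/10)(-60) + (0)
The last nonzero remainder is the constant -60, so the polynomials are coprime and gcd = 1.

1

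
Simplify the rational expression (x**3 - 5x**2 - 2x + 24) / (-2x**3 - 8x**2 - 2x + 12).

(-x**2 + 7x - 12)/(2x**2 + 4x - 6)

Euclidean algorithm in ℚ[x]:
  x**3 - 5x**2 - 2x + 24 = (-1/2)(-2x**3 - 8x**2 - 2x + 12) + (-9x**2 - 3x + 30)
  -2x**3 - 8x**2 - 2x + 12 = ((2/9)x + 22/27)(-9x**2 - 3x + 30) + (-(56/9)x - 112/9)
  -9x**2 - 3x + 30 = ((81/56)x - 135/56)(-(56/9)x - 112/9) + (0)
Last nonzero remainder: -(56/9)x - 112/9. Dividing through by -56/9 gives the monic gcd x + 2.
Cancel x + 2 from numerator and denominator to get the reduced form.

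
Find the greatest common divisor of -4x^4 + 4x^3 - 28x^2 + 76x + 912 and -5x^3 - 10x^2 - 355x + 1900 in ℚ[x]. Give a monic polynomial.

x - 4

Apply the Euclidean algorithm:
  -4x^4 + 4x^3 - 28x^2 + 76x + 912 = ((4/5)x - 12/5)(-5x^3 - 10x^2 - 355x + 1900) + (232x^2 - 2296x + 5472)
  -5x^3 - 10x^2 - 355x + 1900 = (-(5/232)x - 1725/6728)(232x^2 - 2296x + 5472) + (-(694450/841)x + 2777800/841)
  232x^2 - 2296x + 5472 = (-(97556/347225)x + 30276/18275)(-(694450/841)x + 2777800/841) + (0)
Last nonzero remainder: -(694450/841)x + 2777800/841. Dividing through by -694450/841 gives the monic gcd x - 4.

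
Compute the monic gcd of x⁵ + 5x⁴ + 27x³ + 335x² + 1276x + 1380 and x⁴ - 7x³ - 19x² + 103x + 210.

x² + 5x + 6

Repeated division with remainder:
  x⁵ + 5x⁴ + 27x³ + 335x² + 1276x + 1380 = (x + 12)(x⁴ - 7x³ - 19x² + 103x + 210) + (130x³ + 460x² - 170x - 1140)
  x⁴ - 7x³ - 19x² + 103x + 210 = ((1/130)x - 137/1690)(130x³ + 460x² - 170x - 1140) + ((3312/169)x² + (16560/169)x + 19872/169)
  130x³ + 460x² - 170x - 1140 = ((10985/1656)x - 16055/1656)((3312/169)x² + (16560/169)x + 19872/169) + (0)
Last nonzero remainder: (3312/169)x² + (16560/169)x + 19872/169. Dividing through by 3312/169 gives the monic gcd x² + 5x + 6.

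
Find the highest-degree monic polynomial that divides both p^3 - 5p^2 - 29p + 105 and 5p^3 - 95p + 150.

p^2 + 2p - 15

Euclidean algorithm in ℚ[p]:
  p^3 - 5p^2 - 29p + 105 = (1/5)(5p^3 - 95p + 150) + (-5p^2 - 10p + 75)
  5p^3 - 95p + 150 = (-p + 2)(-5p^2 - 10p + 75) + (0)
Last nonzero remainder: -5p^2 - 10p + 75. Dividing through by -5 gives the monic gcd p^2 + 2p - 15.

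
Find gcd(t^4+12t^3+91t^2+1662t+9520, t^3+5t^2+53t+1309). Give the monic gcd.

By polynomial division,
  t^4+12t^3+91t^2+1662t+9520 = (t+7)(t^3+5t^2+53t+1309) + (3t^2−18t+357)
  t^3+5t^2+53t+1309 = ((1/3)t+11/3)(3t^2−18t+357) + (0)
Last nonzero remainder: 3t^2−18t+357. Dividing through by 3 gives the monic gcd t^2−6t+119.

t^2−6t+119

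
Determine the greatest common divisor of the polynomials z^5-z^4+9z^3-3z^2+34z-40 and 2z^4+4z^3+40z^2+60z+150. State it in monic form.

Repeated division with remainder:
  z^5-z^4+9z^3-3z^2+34z-40 = ((1/2)z-3/2)(2z^4+4z^3+40z^2+60z+150) + (-5z^3+27z^2+49z+185)
  2z^4+4z^3+40z^2+60z+150 = (-(2/5)z-74/25)(-5z^3+27z^2+49z+185) + ((3488/25)z^2+(6976/25)z+3488/5)
  -5z^3+27z^2+49z+185 = (-(125/3488)z+925/3488)((3488/25)z^2+(6976/25)z+3488/5) + (0)
Last nonzero remainder: (3488/25)z^2+(6976/25)z+3488/5. Dividing through by 3488/25 gives the monic gcd z^2+2z+5.

z^2+2z+5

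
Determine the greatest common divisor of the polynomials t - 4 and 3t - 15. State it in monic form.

1

Euclidean algorithm in ℚ[t]:
  t - 4 = (1/3)(3t - 15) + (1)
  3t - 15 = (3t - 15)(1) + (0)
The last nonzero remainder is the constant 1, so the polynomials are coprime and gcd = 1.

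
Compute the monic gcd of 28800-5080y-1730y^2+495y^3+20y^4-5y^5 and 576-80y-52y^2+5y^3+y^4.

36+13y+y^2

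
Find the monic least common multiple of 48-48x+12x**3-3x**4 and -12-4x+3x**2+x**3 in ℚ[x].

Apply the Euclidean algorithm:
  -3x**4+12x**3-48x+48 = (-3x+21)(x**3+3x**2-4x-12) + (-75x**2+300)
  x**3+3x**2-4x-12 = (-(1/75)x-1/25)(-75x**2+300) + (0)
Last nonzero remainder: -75x**2+300. Dividing through by -75 gives the monic gcd x**2-4.
Then lcm(f, g) = f·g / gcd(f, g); expanding and making the result monic gives the answer.

-48+32x+16x**2-12x**3-x**4+x**5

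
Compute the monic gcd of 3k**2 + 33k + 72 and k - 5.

By polynomial division,
  3k**2 + 33k + 72 = (3k + 48)(k - 5) + (312)
  k - 5 = ((1/312)k - 5/312)(312) + (0)
The last nonzero remainder is the constant 312, so the polynomials are coprime and gcd = 1.

1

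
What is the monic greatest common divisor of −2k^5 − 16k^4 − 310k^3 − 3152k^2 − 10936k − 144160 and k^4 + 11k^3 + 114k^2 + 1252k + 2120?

k^3 + 9k^2 + 96k + 1060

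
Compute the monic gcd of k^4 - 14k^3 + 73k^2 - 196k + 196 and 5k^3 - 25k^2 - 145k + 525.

Repeated division with remainder:
  k^4 - 14k^3 + 73k^2 - 196k + 196 = ((1/5)k - 9/5)(5k^3 - 25k^2 - 145k + 525) + (57k^2 - 562k + 1141)
  5k^3 - 25k^2 - 145k + 525 = ((5/57)k + 1385/3249)(57k^2 - 562k + 1141) + (-(17920/3249)k + 125440/3249)
  57k^2 - 562k + 1141 = (-(185193/17920)k + 529587/17920)(-(17920/3249)k + 125440/3249) + (0)
Last nonzero remainder: -(17920/3249)k + 125440/3249. Dividing through by -17920/3249 gives the monic gcd k - 7.

k - 7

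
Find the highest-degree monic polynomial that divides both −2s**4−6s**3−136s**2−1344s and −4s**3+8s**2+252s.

s**2+7s

Euclidean algorithm in ℚ[s]:
  −2s**4−6s**3−136s**2−1344s = ((1/2)s+5/2)(−4s**3+8s**2+252s) + (−282s**2−1974s)
  −4s**3+8s**2+252s = ((2/141)s−6/47)(−282s**2−1974s) + (0)
Last nonzero remainder: −282s**2−1974s. Dividing through by −282 gives the monic gcd s**2+7s.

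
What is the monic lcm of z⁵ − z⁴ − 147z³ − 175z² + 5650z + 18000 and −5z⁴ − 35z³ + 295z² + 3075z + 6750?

Repeated division with remainder:
  z⁵ − z⁴ − 147z³ − 175z² + 5650z + 18000 = (−(1/5)z + 8/5)(−5z⁴ − 35z³ + 295z² + 3075z + 6750) + (−32z³ − 32z² + 2080z + 7200)
  −5z⁴ − 35z³ + 295z² + 3075z + 6750 = ((5/32)z + 15/16)(−32z³ − 32z² + 2080z + 7200) + (0)
Last nonzero remainder: −32z³ − 32z² + 2080z + 7200. Dividing through by −32 gives the monic gcd z³ + z² − 65z − 225.
Then lcm(f, g) = f·g / gcd(f, g); expanding and making the result monic gives the answer.

z⁶ + 5z⁵ − 153z⁴ − 1057z³ + 4600z² + 51900z + 108000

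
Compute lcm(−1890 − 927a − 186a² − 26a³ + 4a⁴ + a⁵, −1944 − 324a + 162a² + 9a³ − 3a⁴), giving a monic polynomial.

−68040 − 10692a + 2538a² + 369a³ + 270a⁴ − 38a⁵ − 8a⁶ + a⁷

By polynomial division,
  a⁵ + 4a⁴ − 26a³ − 186a² − 927a − 1890 = (−(1/3)a − 7/3)(−3a⁴ + 9a³ + 162a² − 324a − 1944) + (49a³ + 84a² − 2331a − 6426)
  −3a⁴ + 9a³ + 162a² − 324a − 1944 = (−(3/49)a + 99/343)(49a³ + 84a² − 2331a − 6426) + (−(243/49)a² − (2187/49)a − 4374/49)
  49a³ + 84a² − 2331a − 6426 = (−(2401/243)a + 5831/81)(−(243/49)a² − (2187/49)a − 4374/49) + (0)
Last nonzero remainder: −(243/49)a² − (2187/49)a − 4374/49. Dividing through by −243/49 gives the monic gcd a² + 9a + 18.
Then lcm(f, g) = f·g / gcd(f, g); expanding and making the result monic gives the answer.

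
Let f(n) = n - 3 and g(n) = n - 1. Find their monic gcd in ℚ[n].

1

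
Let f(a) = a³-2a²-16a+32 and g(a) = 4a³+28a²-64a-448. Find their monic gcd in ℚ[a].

Apply the Euclidean algorithm:
  a³-2a²-16a+32 = (1/4)(4a³+28a²-64a-448) + (-9a²+144)
  4a³+28a²-64a-448 = (-(4/9)a-28/9)(-9a²+144) + (0)
Last nonzero remainder: -9a²+144. Dividing through by -9 gives the monic gcd a²-16.

a²-16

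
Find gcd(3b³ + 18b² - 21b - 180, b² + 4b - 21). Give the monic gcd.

By polynomial division,
  3b³ + 18b² - 21b - 180 = (3b + 6)(b² + 4b - 21) + (18b - 54)
  b² + 4b - 21 = ((1/18)b + 7/18)(18b - 54) + (0)
Last nonzero remainder: 18b - 54. Dividing through by 18 gives the monic gcd b - 3.

b - 3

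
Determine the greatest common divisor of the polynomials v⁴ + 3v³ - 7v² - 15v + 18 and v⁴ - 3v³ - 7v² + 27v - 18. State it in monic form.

Euclidean algorithm in ℚ[v]:
  v⁴ + 3v³ - 7v² - 15v + 18 = (v⁴ - 3v³ - 7v² + 27v - 18) + (6v³ - 42v + 36)
  v⁴ - 3v³ - 7v² + 27v - 18 = ((1/6)v - 1/2)(6v³ - 42v + 36) + (0)
Last nonzero remainder: 6v³ - 42v + 36. Dividing through by 6 gives the monic gcd v³ - 7v + 6.

v³ - 7v + 6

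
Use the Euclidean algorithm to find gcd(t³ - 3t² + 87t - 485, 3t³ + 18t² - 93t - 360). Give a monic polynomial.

Euclidean algorithm in ℚ[t]:
  t³ - 3t² + 87t - 485 = (1/3)(3t³ + 18t² - 93t - 360) + (-9t² + 118t - 365)
  3t³ + 18t² - 93t - 360 = (-(1/3)t - 172/27)(-9t² + 118t - 365) + ((14500/27)t - 72500/27)
  -9t² + 118t - 365 = (-(243/14500)t + 1971/14500)((14500/27)t - 72500/27) + (0)
Last nonzero remainder: (14500/27)t - 72500/27. Dividing through by 14500/27 gives the monic gcd t - 5.

t - 5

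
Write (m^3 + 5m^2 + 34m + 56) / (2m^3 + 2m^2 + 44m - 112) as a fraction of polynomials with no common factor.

(m + 2)/(2m - 4)

Repeated division with remainder:
  m^3 + 5m^2 + 34m + 56 = (1/2)(2m^3 + 2m^2 + 44m - 112) + (4m^2 + 12m + 112)
  2m^3 + 2m^2 + 44m - 112 = ((1/2)m - 1)(4m^2 + 12m + 112) + (0)
Last nonzero remainder: 4m^2 + 12m + 112. Dividing through by 4 gives the monic gcd m^2 + 3m + 28.
Cancel m^2 + 3m + 28 from numerator and denominator to get the reduced form.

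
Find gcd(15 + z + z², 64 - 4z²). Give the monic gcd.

1

Apply the Euclidean algorithm:
  z² + z + 15 = (-1/4)(-4z² + 64) + (z + 31)
  -4z² + 64 = (-4z + 124)(z + 31) + (-3780)
  z + 31 = (-(1/3780)z - 31/3780)(-3780) + (0)
The last nonzero remainder is the constant -3780, so the polynomials are coprime and gcd = 1.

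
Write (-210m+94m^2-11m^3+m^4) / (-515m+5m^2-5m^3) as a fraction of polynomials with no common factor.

(210-94m+11m^2-m^3)/(515-5m+5m^2)

Apply the Euclidean algorithm:
  m^4-11m^3+94m^2-210m = (-(1/5)m+2)(-5m^3+5m^2-515m) + (-19m^2+820m)
  -5m^3+5m^2-515m = ((5/19)m+4005/361)(-19m^2+820m) + (-(3470015/361)m)
  -19m^2+820m = ((6859/3470015)m-59204/694003)(-(3470015/361)m) + (0)
Last nonzero remainder: -(3470015/361)m. Dividing through by -3470015/361 gives the monic gcd m.
Cancel m from numerator and denominator to get the reduced form.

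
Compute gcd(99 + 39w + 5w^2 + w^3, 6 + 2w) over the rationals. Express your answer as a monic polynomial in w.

By polynomial division,
  w^3 + 5w^2 + 39w + 99 = ((1/2)w^2 + w + 33/2)(2w + 6) + (0)
Last nonzero remainder: 2w + 6. Dividing through by 2 gives the monic gcd w + 3.

3 + w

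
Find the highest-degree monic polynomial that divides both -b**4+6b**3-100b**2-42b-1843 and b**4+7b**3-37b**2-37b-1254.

b**2+2b+19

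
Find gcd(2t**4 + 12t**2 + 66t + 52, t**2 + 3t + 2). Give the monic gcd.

By polynomial division,
  2t**4 + 12t**2 + 66t + 52 = (2t**2 - 6t + 26)(t**2 + 3t + 2) + (0)
The last nonzero remainder t**2 + 3t + 2 is already monic.

t**2 + 3t + 2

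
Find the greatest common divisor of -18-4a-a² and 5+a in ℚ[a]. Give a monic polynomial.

Repeated division with remainder:
  -a²-4a-18 = (-a+1)(a+5) + (-23)
  a+5 = (-(1/23)a-5/23)(-23) + (0)
The last nonzero remainder is the constant -23, so the polynomials are coprime and gcd = 1.

1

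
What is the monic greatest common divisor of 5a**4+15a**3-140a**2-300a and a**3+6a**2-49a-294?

a+6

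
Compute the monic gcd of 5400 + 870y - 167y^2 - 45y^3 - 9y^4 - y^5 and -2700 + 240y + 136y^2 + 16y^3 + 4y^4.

225 + 55y + 7y^2 + y^3

Apply the Euclidean algorithm:
  -y^5 - 9y^4 - 45y^3 - 167y^2 + 870y + 5400 = (-(1/4)y - 5/4)(4y^4 + 16y^3 + 136y^2 + 240y - 2700) + (9y^3 + 63y^2 + 495y + 2025)
  4y^4 + 16y^3 + 136y^2 + 240y - 2700 = ((4/9)y - 4/3)(9y^3 + 63y^2 + 495y + 2025) + (0)
Last nonzero remainder: 9y^3 + 63y^2 + 495y + 2025. Dividing through by 9 gives the monic gcd y^3 + 7y^2 + 55y + 225.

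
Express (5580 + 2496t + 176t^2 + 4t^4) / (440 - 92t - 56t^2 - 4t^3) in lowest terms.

Repeated division with remainder:
  4t^4 + 176t^2 + 2496t + 5580 = (-t + 14)(-4t^3 - 56t^2 - 92t + 440) + (868t^2 + 4224t - 580)
  -4t^3 - 56t^2 - 92t + 440 = (-(1/217)t - 1982/47089)(868t^2 + 4224t - 580) + ((3913920/47089)t + 19569600/47089)
  868t^2 + 4224t - 580 = ((10218313/978480)t - 1365581/978480)((3913920/47089)t + 19569600/47089) + (0)
Last nonzero remainder: (3913920/47089)t + 19569600/47089. Dividing through by 3913920/47089 gives the monic gcd t + 5.
Cancel t + 5 from numerator and denominator to get the reduced form.

(-279 - 69t + 5t^2 - t^3)/(-22 + 9t + t^2)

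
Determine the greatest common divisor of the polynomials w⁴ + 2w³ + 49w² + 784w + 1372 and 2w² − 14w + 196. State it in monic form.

Euclidean algorithm in ℚ[w]:
  w⁴ + 2w³ + 49w² + 784w + 1372 = ((1/2)w² + (9/2)w + 7)(2w² − 14w + 196) + (0)
Last nonzero remainder: 2w² − 14w + 196. Dividing through by 2 gives the monic gcd w² − 7w + 98.

w² − 7w + 98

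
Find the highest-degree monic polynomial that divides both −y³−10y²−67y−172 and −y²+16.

y+4

Euclidean algorithm in ℚ[y]:
  −y³−10y²−67y−172 = (y+10)(−y²+16) + (−83y−332)
  −y²+16 = ((1/83)y−4/83)(−83y−332) + (0)
Last nonzero remainder: −83y−332. Dividing through by −83 gives the monic gcd y+4.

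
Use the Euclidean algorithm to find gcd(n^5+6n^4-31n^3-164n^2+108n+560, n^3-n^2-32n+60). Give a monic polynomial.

Euclidean algorithm in ℚ[n]:
  n^5+6n^4-31n^3-164n^2+108n+560 = (n^2+7n+8)(n^3-n^2-32n+60) + (8n^2-56n+80)
  n^3-n^2-32n+60 = ((1/8)n+3/4)(8n^2-56n+80) + (0)
Last nonzero remainder: 8n^2-56n+80. Dividing through by 8 gives the monic gcd n^2-7n+10.

n^2-7n+10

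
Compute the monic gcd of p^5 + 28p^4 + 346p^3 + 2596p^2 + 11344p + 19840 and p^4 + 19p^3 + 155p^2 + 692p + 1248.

p^2 + 12p + 32

By polynomial division,
  p^5 + 28p^4 + 346p^3 + 2596p^2 + 11344p + 19840 = (p + 9)(p^4 + 19p^3 + 155p^2 + 692p + 1248) + (20p^3 + 509p^2 + 3868p + 8608)
  p^4 + 19p^3 + 155p^2 + 692p + 1248 = ((1/20)p - 129/400)(20p^3 + 509p^2 + 3868p + 8608) + ((50301/400)p^2 + (150903/100)p + 100602/25)
  20p^3 + 509p^2 + 3868p + 8608 = ((8000/50301)p + 107600/50301)((50301/400)p^2 + (150903/100)p + 100602/25) + (0)
Last nonzero remainder: (50301/400)p^2 + (150903/100)p + 100602/25. Dividing through by 50301/400 gives the monic gcd p^2 + 12p + 32.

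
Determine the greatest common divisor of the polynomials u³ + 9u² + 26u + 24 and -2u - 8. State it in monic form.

Repeated division with remainder:
  u³ + 9u² + 26u + 24 = (-(1/2)u² - (5/2)u - 3)(-2u - 8) + (0)
Last nonzero remainder: -2u - 8. Dividing through by -2 gives the monic gcd u + 4.

u + 4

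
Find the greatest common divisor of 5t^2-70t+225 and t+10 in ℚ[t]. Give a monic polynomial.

1

Apply the Euclidean algorithm:
  5t^2-70t+225 = (5t-120)(t+10) + (1425)
  t+10 = ((1/1425)t+2/285)(1425) + (0)
The last nonzero remainder is the constant 1425, so the polynomials are coprime and gcd = 1.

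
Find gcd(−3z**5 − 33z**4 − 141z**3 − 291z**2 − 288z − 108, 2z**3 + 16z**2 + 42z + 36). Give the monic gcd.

Repeated division with remainder:
  −3z**5 − 33z**4 − 141z**3 − 291z**2 − 288z − 108 = (−(3/2)z**2 − (9/2)z − 3)(2z**3 + 16z**2 + 42z + 36) + (0)
Last nonzero remainder: 2z**3 + 16z**2 + 42z + 36. Dividing through by 2 gives the monic gcd z**3 + 8z**2 + 21z + 18.

z**3 + 8z**2 + 21z + 18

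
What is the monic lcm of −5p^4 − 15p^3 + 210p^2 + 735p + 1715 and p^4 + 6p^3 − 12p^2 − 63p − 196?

p^5 − p^4 − 54p^3 + 21p^2 + 245p + 1372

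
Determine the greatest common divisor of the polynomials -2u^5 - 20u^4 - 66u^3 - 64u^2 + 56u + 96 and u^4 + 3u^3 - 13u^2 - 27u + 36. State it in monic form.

Apply the Euclidean algorithm:
  -2u^5 - 20u^4 - 66u^3 - 64u^2 + 56u + 96 = (-2u - 14)(u^4 + 3u^3 - 13u^2 - 27u + 36) + (-50u^3 - 300u^2 - 250u + 600)
  u^4 + 3u^3 - 13u^2 - 27u + 36 = (-(1/50)u + 3/50)(-50u^3 - 300u^2 - 250u + 600) + (0)
Last nonzero remainder: -50u^3 - 300u^2 - 250u + 600. Dividing through by -50 gives the monic gcd u^3 + 6u^2 + 5u - 12.

u^3 + 6u^2 + 5u - 12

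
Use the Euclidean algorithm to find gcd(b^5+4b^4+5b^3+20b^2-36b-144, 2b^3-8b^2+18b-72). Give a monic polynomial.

Apply the Euclidean algorithm:
  b^5+4b^4+5b^3+20b^2-36b-144 = ((1/2)b^2+4b+14)(2b^3-8b^2+18b-72) + (96b^2+864)
  2b^3-8b^2+18b-72 = ((1/48)b-1/12)(96b^2+864) + (0)
Last nonzero remainder: 96b^2+864. Dividing through by 96 gives the monic gcd b^2+9.

b^2+9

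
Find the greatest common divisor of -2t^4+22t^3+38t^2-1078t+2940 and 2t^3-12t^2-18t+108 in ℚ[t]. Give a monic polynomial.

t-6

Apply the Euclidean algorithm:
  -2t^4+22t^3+38t^2-1078t+2940 = (-t+5)(2t^3-12t^2-18t+108) + (80t^2-880t+2400)
  2t^3-12t^2-18t+108 = ((1/40)t+1/8)(80t^2-880t+2400) + (32t-192)
  80t^2-880t+2400 = ((5/2)t-25/2)(32t-192) + (0)
Last nonzero remainder: 32t-192. Dividing through by 32 gives the monic gcd t-6.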